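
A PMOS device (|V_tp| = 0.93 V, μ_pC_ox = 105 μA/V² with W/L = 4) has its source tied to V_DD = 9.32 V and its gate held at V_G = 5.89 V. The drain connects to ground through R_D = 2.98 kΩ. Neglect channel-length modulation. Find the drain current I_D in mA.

I_D = 1.31 mA

V_SG = V_DD − V_G = 9.32 − 5.89 = 3.43 V, so V_ov = 3.43 − 0.93 = 2.5 V.
k_p = μ_pC_ox · (W/L) = 0.42 mA/V².
Assume saturation: I_D = ½ k_p V_ov² = 0.5 × 0.42 × 2.5² = 1.31 mA, giving V_SD = V_DD − I_D R_D = 9.32 − 1.31 × 2.98 = 5.41 V.
V_SD = 5.41 V ≥ V_ov = 2.5 V, confirming saturation.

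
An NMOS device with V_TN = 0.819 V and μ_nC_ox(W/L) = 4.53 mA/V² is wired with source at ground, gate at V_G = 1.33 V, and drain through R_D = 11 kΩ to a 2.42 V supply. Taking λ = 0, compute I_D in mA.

V_GS = V_G = 1.33 V, so V_ov = 1.33 − 0.819 = 0.511 V.
Assume saturation: I_D = ½ k_n V_ov² = 0.5 × 4.53 × 0.511² = 0.591 mA, giving V_DS = V_DD − I_D R_D = 2.42 − 0.591 × 11 = -4.09 V.
But -4.09 V < V_ov = 0.511 V, so the device is actually in triode.
In triode I_D = k_n[V_ov V_DS − ½ V_DS²] and I_D = (V_DD − V_DS)/R_D. Equating: 24.9 V_DS² − 26.46 V_DS + 2.42 = 0, giving V_DS = 0.101 V (the root below V_ov).
I_D = (2.42 − 0.101) / 11 = 0.211 mA.

I_D = 0.211 mA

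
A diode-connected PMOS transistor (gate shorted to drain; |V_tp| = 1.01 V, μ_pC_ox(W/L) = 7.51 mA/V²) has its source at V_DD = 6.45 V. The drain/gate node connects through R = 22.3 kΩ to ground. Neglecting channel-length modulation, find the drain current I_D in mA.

I_D = 0.233 mA

With gate tied to drain, V_SG = V_SD ≥ V_SG − |V_tp|, so the device is in saturation.
KCL at the drain: ½ k_p (V_SG − |V_tp|)² = (V_DD − V_SG)/R.
Let x = V_SG − 1.01. Then 83.7 x² + x − 5.44 = 0, giving x = 0.249 V (positive root), so V_SG = 1.26 V.
I_D = (V_DD − V_SG)/R = (6.45 − 1.26) / 22.3 = 0.233 mA.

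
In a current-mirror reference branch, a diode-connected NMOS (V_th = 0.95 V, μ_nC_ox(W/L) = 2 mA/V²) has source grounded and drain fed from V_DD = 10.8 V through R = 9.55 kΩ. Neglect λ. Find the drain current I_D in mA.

With gate tied to drain, V_GS = V_DS ≥ V_GS − V_th, so the device is in saturation.
KCL at the drain: ½ k_n (V_GS − V_th)² = (V_DD − V_GS)/R.
Let x = V_GS − 0.95. Then 9.55 x² + x − 9.85 = 0, giving x = 0.965 V (positive root), so V_GS = 1.91 V.
I_D = (V_DD − V_GS)/R = (10.8 − 1.91) / 9.55 = 0.93 mA.

I_D = 0.930 mA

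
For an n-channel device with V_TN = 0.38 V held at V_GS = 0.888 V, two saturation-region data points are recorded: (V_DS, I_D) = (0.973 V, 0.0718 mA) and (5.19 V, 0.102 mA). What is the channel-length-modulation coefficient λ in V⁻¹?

With V_GS fixed, I_D ∝ (1 + λ V_DS) in saturation, so I_D2/I_D1 = (1 + λ V_DS2)/(1 + λ V_DS1).
0.102/0.0718 = 1.421 = (1 + 5.19 λ)/(1 + 0.973 λ).
Solving: λ (I_D1 V_DS2 − I_D2 V_DS1) = I_D2 − I_D1, so λ = (0.102 − 0.0718) / (0.0718 × 5.19 − 0.102 × 0.973) = 0.0302 / 0.273 = 0.11 V⁻¹.

λ = 0.110 V⁻¹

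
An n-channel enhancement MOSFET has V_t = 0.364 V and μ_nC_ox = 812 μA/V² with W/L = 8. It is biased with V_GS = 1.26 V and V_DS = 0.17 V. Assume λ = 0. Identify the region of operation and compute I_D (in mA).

k_n = μ_nC_ox · (W/L) = 6.496 mA/V².
V_ov = V_GS − V_t = 1.26 − 0.364 = 0.896 V.
Since V_DS = 0.17 V < V_ov = 0.896 V, the device is in the triode region.
I_D = k_n [V_ov · V_DS − ½ V_DS²] = 6.496 × [0.896 × 0.17 − 0.5 × 0.17²] = 0.896 mA.

Triode; I_D = 0.896 mA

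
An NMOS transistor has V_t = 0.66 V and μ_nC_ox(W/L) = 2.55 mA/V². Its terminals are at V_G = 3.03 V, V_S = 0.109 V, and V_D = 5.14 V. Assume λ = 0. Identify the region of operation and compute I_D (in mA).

V_GS = V_G − V_S = 3.03 − 0.109 = 2.92 V; V_DS = V_D − V_S = 5.14 − 0.109 = 5.03 V.
V_ov = V_GS − V_t = 2.92 − 0.66 = 2.26 V.
Since V_DS = 5.03 V ≥ V_ov = 2.26 V, the device is in saturation.
I_D = ½ k_n V_ov² = 0.5 × 2.55 × 2.26² = 6.52 mA.

Saturation; I_D = 6.52 mA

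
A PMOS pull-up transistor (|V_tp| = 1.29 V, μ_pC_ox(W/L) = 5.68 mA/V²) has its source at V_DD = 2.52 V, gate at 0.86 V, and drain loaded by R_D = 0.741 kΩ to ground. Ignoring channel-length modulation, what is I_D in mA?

I_D = 0.389 mA

V_SG = V_DD − V_G = 2.52 − 0.86 = 1.66 V, so V_ov = 1.66 − 1.29 = 0.37 V.
Assume saturation: I_D = ½ k_p V_ov² = 0.5 × 5.68 × 0.37² = 0.389 mA, giving V_SD = V_DD − I_D R_D = 2.52 − 0.389 × 0.741 = 2.23 V.
V_SD = 2.23 V ≥ V_ov = 0.37 V, confirming saturation.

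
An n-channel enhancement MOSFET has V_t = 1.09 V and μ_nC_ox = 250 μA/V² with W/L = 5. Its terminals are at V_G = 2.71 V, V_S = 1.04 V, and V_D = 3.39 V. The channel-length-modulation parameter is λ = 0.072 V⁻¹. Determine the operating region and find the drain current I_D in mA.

V_GS = V_G − V_S = 2.71 − 1.04 = 1.67 V; V_DS = V_D − V_S = 3.39 − 1.04 = 2.35 V.
k_n = μ_nC_ox · (W/L) = 1.25 mA/V².
V_ov = V_GS − V_t = 1.67 − 1.09 = 0.58 V.
Since V_DS = 2.35 V ≥ V_ov = 0.58 V, the device is in saturation.
I_D = ½ k_n V_ov² (1 + λ V_DS) = 0.5 × 1.25 × 0.58² × (1 + 0.072 × 2.35) = 0.246 mA.

Saturation; I_D = 0.246 mA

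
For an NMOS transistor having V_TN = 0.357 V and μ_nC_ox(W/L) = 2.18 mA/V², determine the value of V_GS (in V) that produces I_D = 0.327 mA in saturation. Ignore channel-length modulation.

In saturation I_D = ½ k_n (V_GS − V_TN)², so V_GS − V_TN = √(2 I_D / k_n) = √(2 × 0.327 / 2.18) = 0.548 V.
V_GS = 0.357 + 0.548 = 0.905 V.

V_GS = 0.905 V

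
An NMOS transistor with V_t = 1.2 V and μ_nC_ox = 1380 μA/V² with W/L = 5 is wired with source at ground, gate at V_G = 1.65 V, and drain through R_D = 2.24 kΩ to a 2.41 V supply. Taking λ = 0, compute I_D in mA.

I_D = 0.699 mA

V_GS = V_G = 1.65 V, so V_ov = 1.65 − 1.2 = 0.45 V.
k_n = μ_nC_ox · (W/L) = 6.9 mA/V².
Assume saturation: I_D = ½ k_n V_ov² = 0.5 × 6.9 × 0.45² = 0.699 mA, giving V_DS = V_DD − I_D R_D = 2.41 − 0.699 × 2.24 = 0.845 V.
V_DS = 0.845 V ≥ V_ov = 0.45 V, confirming saturation.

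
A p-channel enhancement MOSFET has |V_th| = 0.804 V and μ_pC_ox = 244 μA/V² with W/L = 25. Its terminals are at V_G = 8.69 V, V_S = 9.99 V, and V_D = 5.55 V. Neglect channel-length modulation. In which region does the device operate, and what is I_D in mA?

V_SG = V_S − V_G = 9.99 − 8.69 = 1.3 V; V_SD = V_S − V_D = 9.99 − 5.55 = 4.44 V.
k_p = μ_pC_ox · (W/L) = 6.1 mA/V².
V_ov = V_SG − |V_th| = 1.3 − 0.804 = 0.496 V.
Since V_SD = 4.44 V ≥ V_ov = 0.496 V, the device is in saturation.
I_D = ½ k_p V_ov² = 0.5 × 6.1 × 0.496² = 0.75 mA.

Saturation; I_D = 0.750 mA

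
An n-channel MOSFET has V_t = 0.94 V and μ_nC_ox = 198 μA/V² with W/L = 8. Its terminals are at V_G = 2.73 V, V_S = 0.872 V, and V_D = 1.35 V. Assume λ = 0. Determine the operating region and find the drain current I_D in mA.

Triode; I_D = 0.514 mA

V_GS = V_G − V_S = 2.73 − 0.872 = 1.86 V; V_DS = V_D − V_S = 1.35 − 0.872 = 0.478 V.
k_n = μ_nC_ox · (W/L) = 1.584 mA/V².
V_ov = V_GS − V_t = 1.86 − 0.94 = 0.918 V.
Since V_DS = 0.478 V < V_ov = 0.918 V, the device is in the triode region.
I_D = k_n [V_ov · V_DS − ½ V_DS²] = 1.584 × [0.918 × 0.478 − 0.5 × 0.478²] = 0.514 mA.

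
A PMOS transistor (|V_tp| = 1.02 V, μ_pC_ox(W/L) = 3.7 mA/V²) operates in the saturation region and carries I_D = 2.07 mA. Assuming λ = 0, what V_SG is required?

In saturation I_D = ½ k_p (V_SG − |V_tp|)², so V_SG − |V_tp| = √(2 I_D / k_p) = √(2 × 2.07 / 3.7) = 1.06 V.
V_SG = 1.02 + 1.06 = 2.08 V.

V_SG = 2.08 V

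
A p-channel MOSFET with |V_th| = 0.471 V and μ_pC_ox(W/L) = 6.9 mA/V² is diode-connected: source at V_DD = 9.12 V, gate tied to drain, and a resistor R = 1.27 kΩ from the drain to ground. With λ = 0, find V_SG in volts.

With gate tied to drain, V_SG = V_SD ≥ V_SG − |V_th|, so the device is in saturation.
KCL at the drain: ½ k_p (V_SG − |V_th|)² = (V_DD − V_SG)/R.
Let x = V_SG − 0.471. Then 4.38 x² + x − 8.649 = 0, giving x = 1.3 V (positive root), so V_SG = 1.77 V.
I_D = (V_DD − V_SG)/R = (9.12 − 1.77) / 1.27 = 5.79 mA.

V_SG = 1.77 V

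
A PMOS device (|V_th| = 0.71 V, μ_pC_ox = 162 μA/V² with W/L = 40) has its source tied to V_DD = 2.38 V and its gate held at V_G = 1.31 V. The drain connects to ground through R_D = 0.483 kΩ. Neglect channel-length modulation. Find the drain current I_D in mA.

V_SG = V_DD − V_G = 2.38 − 1.31 = 1.07 V, so V_ov = 1.07 − 0.71 = 0.36 V.
k_p = μ_pC_ox · (W/L) = 6.48 mA/V².
Assume saturation: I_D = ½ k_p V_ov² = 0.5 × 6.48 × 0.36² = 0.42 mA, giving V_SD = V_DD − I_D R_D = 2.38 − 0.42 × 0.483 = 2.18 V.
V_SD = 2.18 V ≥ V_ov = 0.36 V, confirming saturation.

I_D = 0.420 mA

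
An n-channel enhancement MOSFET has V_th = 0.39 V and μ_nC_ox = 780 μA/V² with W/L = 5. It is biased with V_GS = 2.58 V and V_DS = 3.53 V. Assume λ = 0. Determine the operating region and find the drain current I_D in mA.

k_n = μ_nC_ox · (W/L) = 3.9 mA/V².
V_ov = V_GS − V_th = 2.58 − 0.39 = 2.19 V.
Since V_DS = 3.53 V ≥ V_ov = 2.19 V, the device is in saturation.
I_D = ½ k_n V_ov² = 0.5 × 3.9 × 2.19² = 9.35 mA.

Saturation; I_D = 9.35 mA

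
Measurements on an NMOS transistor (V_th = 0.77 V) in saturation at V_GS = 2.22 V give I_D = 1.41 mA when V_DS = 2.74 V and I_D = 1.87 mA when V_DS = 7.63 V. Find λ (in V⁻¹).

With V_GS fixed, I_D ∝ (1 + λ V_DS) in saturation, so I_D2/I_D1 = (1 + λ V_DS2)/(1 + λ V_DS1).
1.87/1.41 = 1.326 = (1 + 7.63 λ)/(1 + 2.74 λ).
Solving: λ (I_D1 V_DS2 − I_D2 V_DS1) = I_D2 − I_D1, so λ = (1.87 − 1.41) / (1.41 × 7.63 − 1.87 × 2.74) = 0.46 / 5.63 = 0.0816 V⁻¹.

λ = 0.0816 V⁻¹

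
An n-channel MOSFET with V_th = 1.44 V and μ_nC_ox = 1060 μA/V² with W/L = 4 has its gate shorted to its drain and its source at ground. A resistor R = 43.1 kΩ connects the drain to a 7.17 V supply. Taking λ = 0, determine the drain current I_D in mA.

With gate tied to drain, V_GS = V_DS ≥ V_GS − V_th, so the device is in saturation.
k_n = μ_nC_ox · (W/L) = 4.24 mA/V².
KCL at the drain: ½ k_n (V_GS − V_th)² = (V_DD − V_GS)/R.
Let x = V_GS − 1.44. Then 91.4 x² + x − 5.73 = 0, giving x = 0.245 V (positive root), so V_GS = 1.69 V.
I_D = (V_DD − V_GS)/R = (7.17 − 1.69) / 43.1 = 0.127 mA.

I_D = 0.127 mA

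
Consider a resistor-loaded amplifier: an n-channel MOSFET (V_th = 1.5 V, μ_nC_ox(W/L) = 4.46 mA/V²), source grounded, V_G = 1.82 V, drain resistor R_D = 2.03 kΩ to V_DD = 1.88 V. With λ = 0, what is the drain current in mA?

I_D = 0.228 mA

V_GS = V_G = 1.82 V, so V_ov = 1.82 − 1.5 = 0.32 V.
Assume saturation: I_D = ½ k_n V_ov² = 0.5 × 4.46 × 0.32² = 0.228 mA, giving V_DS = V_DD − I_D R_D = 1.88 − 0.228 × 2.03 = 1.42 V.
V_DS = 1.42 V ≥ V_ov = 0.32 V, confirming saturation.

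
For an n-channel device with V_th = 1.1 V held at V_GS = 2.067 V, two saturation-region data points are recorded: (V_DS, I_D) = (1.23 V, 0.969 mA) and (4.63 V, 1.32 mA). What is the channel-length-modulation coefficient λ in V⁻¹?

With V_GS fixed, I_D ∝ (1 + λ V_DS) in saturation, so I_D2/I_D1 = (1 + λ V_DS2)/(1 + λ V_DS1).
1.32/0.969 = 1.362 = (1 + 4.63 λ)/(1 + 1.23 λ).
Solving: λ (I_D1 V_DS2 − I_D2 V_DS1) = I_D2 − I_D1, so λ = (1.32 − 0.969) / (0.969 × 4.63 − 1.32 × 1.23) = 0.351 / 2.86 = 0.123 V⁻¹.

λ = 0.123 V⁻¹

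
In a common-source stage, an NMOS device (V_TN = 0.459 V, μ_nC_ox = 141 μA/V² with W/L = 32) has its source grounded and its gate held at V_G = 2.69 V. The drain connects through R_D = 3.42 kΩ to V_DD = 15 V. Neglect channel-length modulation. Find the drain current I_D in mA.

V_GS = V_G = 2.69 V, so V_ov = 2.69 − 0.459 = 2.23 V.
k_n = μ_nC_ox · (W/L) = 4.512 mA/V².
Assume saturation: I_D = ½ k_n V_ov² = 0.5 × 4.512 × 2.23² = 11.2 mA, giving V_DS = V_DD − I_D R_D = 15 − 11.2 × 3.42 = -23.4 V.
But -23.4 V < V_ov = 2.23 V, so the device is actually in triode.
In triode I_D = k_n[V_ov V_DS − ½ V_DS²] and I_D = (V_DD − V_DS)/R_D. Equating: 7.72 V_DS² − 35.43 V_DS + 15 = 0, giving V_DS = 0.472 V (the root below V_ov).
I_D = (15 − 0.472) / 3.42 = 4.25 mA.

I_D = 4.25 mA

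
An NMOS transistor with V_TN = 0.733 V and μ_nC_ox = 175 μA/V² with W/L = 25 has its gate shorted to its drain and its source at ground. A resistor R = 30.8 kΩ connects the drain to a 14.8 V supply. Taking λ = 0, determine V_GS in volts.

V_GS = 1.18 V

With gate tied to drain, V_GS = V_DS ≥ V_GS − V_TN, so the device is in saturation.
k_n = μ_nC_ox · (W/L) = 4.375 mA/V².
KCL at the drain: ½ k_n (V_GS − V_TN)² = (V_DD − V_GS)/R.
Let x = V_GS − 0.733. Then 67.4 x² + x − 14.07 = 0, giving x = 0.45 V (positive root), so V_GS = 1.18 V.
I_D = (V_DD − V_GS)/R = (14.8 − 1.18) / 30.8 = 0.442 mA.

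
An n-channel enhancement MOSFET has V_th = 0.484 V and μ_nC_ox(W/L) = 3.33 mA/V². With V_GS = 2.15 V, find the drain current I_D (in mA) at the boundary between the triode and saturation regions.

I_D = 4.62 mA

At the boundary V_DS = V_ov = V_GS − V_th = 2.15 − 0.484 = 1.67 V.
I_D = ½ k_n V_ov² = 0.5 × 3.33 × 1.67² = 4.62 mA.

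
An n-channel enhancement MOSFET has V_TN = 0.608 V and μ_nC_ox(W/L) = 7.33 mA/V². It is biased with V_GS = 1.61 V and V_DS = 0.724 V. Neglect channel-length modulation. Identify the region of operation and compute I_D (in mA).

Triode; I_D = 3.40 mA

V_ov = V_GS − V_TN = 1.61 − 0.608 = 1 V.
Since V_DS = 0.724 V < V_ov = 1 V, the device is in the triode region.
I_D = k_n [V_ov · V_DS − ½ V_DS²] = 7.33 × [1 × 0.724 − 0.5 × 0.724²] = 3.4 mA.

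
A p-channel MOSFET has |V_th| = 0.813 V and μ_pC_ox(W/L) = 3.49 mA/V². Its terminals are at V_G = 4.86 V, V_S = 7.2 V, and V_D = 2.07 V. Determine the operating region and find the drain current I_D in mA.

Saturation; I_D = 4.07 mA

V_SG = V_S − V_G = 7.2 − 4.86 = 2.34 V; V_SD = V_S − V_D = 7.2 − 2.07 = 5.13 V.
V_ov = V_SG − |V_th| = 2.34 − 0.813 = 1.53 V.
Since V_SD = 5.13 V ≥ V_ov = 1.53 V, the device is in saturation.
I_D = ½ k_p V_ov² = 0.5 × 3.49 × 1.53² = 4.07 mA.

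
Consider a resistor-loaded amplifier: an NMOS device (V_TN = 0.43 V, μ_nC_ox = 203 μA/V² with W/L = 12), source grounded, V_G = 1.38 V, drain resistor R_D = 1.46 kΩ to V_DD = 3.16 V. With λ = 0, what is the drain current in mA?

I_D = 1.10 mA

V_GS = V_G = 1.38 V, so V_ov = 1.38 − 0.43 = 0.95 V.
k_n = μ_nC_ox · (W/L) = 2.436 mA/V².
Assume saturation: I_D = ½ k_n V_ov² = 0.5 × 2.436 × 0.95² = 1.1 mA, giving V_DS = V_DD − I_D R_D = 3.16 − 1.1 × 1.46 = 1.56 V.
V_DS = 1.56 V ≥ V_ov = 0.95 V, confirming saturation.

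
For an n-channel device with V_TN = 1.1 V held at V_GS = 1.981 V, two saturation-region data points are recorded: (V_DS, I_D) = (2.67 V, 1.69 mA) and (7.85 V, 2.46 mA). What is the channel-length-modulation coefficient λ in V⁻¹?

λ = 0.115 V⁻¹

With V_GS fixed, I_D ∝ (1 + λ V_DS) in saturation, so I_D2/I_D1 = (1 + λ V_DS2)/(1 + λ V_DS1).
2.46/1.69 = 1.456 = (1 + 7.85 λ)/(1 + 2.67 λ).
Solving: λ (I_D1 V_DS2 − I_D2 V_DS1) = I_D2 − I_D1, so λ = (2.46 − 1.69) / (1.69 × 7.85 − 2.46 × 2.67) = 0.77 / 6.7 = 0.115 V⁻¹.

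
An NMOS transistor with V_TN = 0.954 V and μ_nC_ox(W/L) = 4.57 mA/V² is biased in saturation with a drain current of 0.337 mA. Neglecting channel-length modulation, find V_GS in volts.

In saturation I_D = ½ k_n (V_GS − V_TN)², so V_GS − V_TN = √(2 I_D / k_n) = √(2 × 0.337 / 4.57) = 0.384 V.
V_GS = 0.954 + 0.384 = 1.34 V.

V_GS = 1.34 V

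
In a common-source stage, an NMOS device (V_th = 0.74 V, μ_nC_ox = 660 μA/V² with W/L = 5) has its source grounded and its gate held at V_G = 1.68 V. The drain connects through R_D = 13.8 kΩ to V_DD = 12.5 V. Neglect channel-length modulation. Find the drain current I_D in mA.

V_GS = V_G = 1.68 V, so V_ov = 1.68 − 0.74 = 0.94 V.
k_n = μ_nC_ox · (W/L) = 3.3 mA/V².
Assume saturation: I_D = ½ k_n V_ov² = 0.5 × 3.3 × 0.94² = 1.46 mA, giving V_DS = V_DD − I_D R_D = 12.5 − 1.46 × 13.8 = -7.62 V.
But -7.62 V < V_ov = 0.94 V, so the device is actually in triode.
In triode I_D = k_n[V_ov V_DS − ½ V_DS²] and I_D = (V_DD − V_DS)/R_D. Equating: 22.8 V_DS² − 43.81 V_DS + 12.5 = 0, giving V_DS = 0.348 V (the root below V_ov).
I_D = (12.5 − 0.348) / 13.8 = 0.881 mA.

I_D = 0.881 mA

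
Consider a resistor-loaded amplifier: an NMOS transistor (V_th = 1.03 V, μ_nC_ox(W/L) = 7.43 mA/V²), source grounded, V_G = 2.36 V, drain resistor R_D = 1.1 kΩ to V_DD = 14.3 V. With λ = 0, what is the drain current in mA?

V_GS = V_G = 2.36 V, so V_ov = 2.36 − 1.03 = 1.33 V.
Assume saturation: I_D = ½ k_n V_ov² = 0.5 × 7.43 × 1.33² = 6.57 mA, giving V_DS = V_DD − I_D R_D = 14.3 − 6.57 × 1.1 = 7.07 V.
V_DS = 7.07 V ≥ V_ov = 1.33 V, confirming saturation.

I_D = 6.57 mA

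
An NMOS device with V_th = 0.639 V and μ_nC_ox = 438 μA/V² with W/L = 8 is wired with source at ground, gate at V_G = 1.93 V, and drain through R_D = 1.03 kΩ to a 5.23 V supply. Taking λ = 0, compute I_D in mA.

V_GS = V_G = 1.93 V, so V_ov = 1.93 − 0.639 = 1.29 V.
k_n = μ_nC_ox · (W/L) = 3.504 mA/V².
Assume saturation: I_D = ½ k_n V_ov² = 0.5 × 3.504 × 1.29² = 2.92 mA, giving V_DS = V_DD − I_D R_D = 5.23 − 2.92 × 1.03 = 2.22 V.
V_DS = 2.22 V ≥ V_ov = 1.29 V, confirming saturation.

I_D = 2.92 mA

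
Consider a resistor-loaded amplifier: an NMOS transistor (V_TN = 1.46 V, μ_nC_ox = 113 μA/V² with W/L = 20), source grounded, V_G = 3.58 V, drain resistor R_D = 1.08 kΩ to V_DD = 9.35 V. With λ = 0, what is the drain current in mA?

I_D = 5.08 mA

V_GS = V_G = 3.58 V, so V_ov = 3.58 − 1.46 = 2.12 V.
k_n = μ_nC_ox · (W/L) = 2.26 mA/V².
Assume saturation: I_D = ½ k_n V_ov² = 0.5 × 2.26 × 2.12² = 5.08 mA, giving V_DS = V_DD − I_D R_D = 9.35 − 5.08 × 1.08 = 3.87 V.
V_DS = 3.87 V ≥ V_ov = 2.12 V, confirming saturation.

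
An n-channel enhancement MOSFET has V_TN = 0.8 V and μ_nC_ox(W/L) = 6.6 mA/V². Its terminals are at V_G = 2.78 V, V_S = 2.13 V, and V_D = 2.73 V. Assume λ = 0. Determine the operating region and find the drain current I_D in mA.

V_GS = V_G − V_S = 2.78 − 2.13 = 0.65 V; V_DS = V_D − V_S = 2.73 − 2.13 = 0.6 V.
V_GS = 0.65 V < V_TN = 0.8 V, so the transistor is in cutoff.

Cutoff; I_D = 0 mA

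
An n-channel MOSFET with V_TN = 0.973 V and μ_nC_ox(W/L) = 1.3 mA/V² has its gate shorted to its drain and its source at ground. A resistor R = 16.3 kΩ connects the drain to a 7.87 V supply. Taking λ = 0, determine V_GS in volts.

With gate tied to drain, V_GS = V_DS ≥ V_GS − V_TN, so the device is in saturation.
KCL at the drain: ½ k_n (V_GS − V_TN)² = (V_DD − V_GS)/R.
Let x = V_GS − 0.973. Then 10.6 x² + x − 6.897 = 0, giving x = 0.761 V (positive root), so V_GS = 1.73 V.
I_D = (V_DD − V_GS)/R = (7.87 − 1.73) / 16.3 = 0.376 mA.

V_GS = 1.73 V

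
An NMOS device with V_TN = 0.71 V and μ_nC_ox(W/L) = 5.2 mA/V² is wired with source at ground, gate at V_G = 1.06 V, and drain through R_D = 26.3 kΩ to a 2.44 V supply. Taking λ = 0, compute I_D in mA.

I_D = 0.0907 mA

V_GS = V_G = 1.06 V, so V_ov = 1.06 − 0.71 = 0.35 V.
Assume saturation: I_D = ½ k_n V_ov² = 0.5 × 5.2 × 0.35² = 0.319 mA, giving V_DS = V_DD − I_D R_D = 2.44 − 0.319 × 26.3 = -5.94 V.
But -5.94 V < V_ov = 0.35 V, so the device is actually in triode.
In triode I_D = k_n[V_ov V_DS − ½ V_DS²] and I_D = (V_DD − V_DS)/R_D. Equating: 68.4 V_DS² − 48.87 V_DS + 2.44 = 0, giving V_DS = 0.054 V (the root below V_ov).
I_D = (2.44 − 0.054) / 26.3 = 0.0907 mA.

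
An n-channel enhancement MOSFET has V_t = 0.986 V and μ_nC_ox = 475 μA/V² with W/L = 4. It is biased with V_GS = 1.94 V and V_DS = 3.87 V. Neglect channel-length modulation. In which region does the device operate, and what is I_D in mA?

Saturation; I_D = 0.865 mA

k_n = μ_nC_ox · (W/L) = 1.9 mA/V².
V_ov = V_GS − V_t = 1.94 − 0.986 = 0.954 V.
Since V_DS = 3.87 V ≥ V_ov = 0.954 V, the device is in saturation.
I_D = ½ k_n V_ov² = 0.5 × 1.9 × 0.954² = 0.865 mA.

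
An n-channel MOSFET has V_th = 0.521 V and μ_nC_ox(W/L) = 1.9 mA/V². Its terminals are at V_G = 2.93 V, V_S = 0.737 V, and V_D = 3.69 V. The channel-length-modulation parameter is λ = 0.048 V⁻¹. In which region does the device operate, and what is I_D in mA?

V_GS = V_G − V_S = 2.93 − 0.737 = 2.19 V; V_DS = V_D − V_S = 3.69 − 0.737 = 2.95 V.
V_ov = V_GS − V_th = 2.19 − 0.521 = 1.67 V.
Since V_DS = 2.95 V ≥ V_ov = 1.67 V, the device is in saturation.
I_D = ½ k_n V_ov² (1 + λ V_DS) = 0.5 × 1.9 × 1.67² × (1 + 0.048 × 2.95) = 3.03 mA.

Saturation; I_D = 3.03 mA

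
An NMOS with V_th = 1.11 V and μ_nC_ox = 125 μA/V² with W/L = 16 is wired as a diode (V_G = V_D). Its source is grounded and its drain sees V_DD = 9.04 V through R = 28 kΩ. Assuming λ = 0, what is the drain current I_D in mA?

With gate tied to drain, V_GS = V_DS ≥ V_GS − V_th, so the device is in saturation.
k_n = μ_nC_ox · (W/L) = 2 mA/V².
KCL at the drain: ½ k_n (V_GS − V_th)² = (V_DD − V_GS)/R.
Let x = V_GS − 1.11. Then 28 x² + x − 7.93 = 0, giving x = 0.515 V (positive root), so V_GS = 1.62 V.
I_D = (V_DD − V_GS)/R = (9.04 − 1.62) / 28 = 0.265 mA.

I_D = 0.265 mA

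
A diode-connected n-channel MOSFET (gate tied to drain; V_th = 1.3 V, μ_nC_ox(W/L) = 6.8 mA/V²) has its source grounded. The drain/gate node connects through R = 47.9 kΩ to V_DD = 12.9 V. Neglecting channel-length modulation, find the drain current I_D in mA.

I_D = 0.237 mA

With gate tied to drain, V_GS = V_DS ≥ V_GS − V_th, so the device is in saturation.
KCL at the drain: ½ k_n (V_GS − V_th)² = (V_DD − V_GS)/R.
Let x = V_GS − 1.3. Then 163 x² + x − 11.6 = 0, giving x = 0.264 V (positive root), so V_GS = 1.56 V.
I_D = (V_DD − V_GS)/R = (12.9 − 1.56) / 47.9 = 0.237 mA.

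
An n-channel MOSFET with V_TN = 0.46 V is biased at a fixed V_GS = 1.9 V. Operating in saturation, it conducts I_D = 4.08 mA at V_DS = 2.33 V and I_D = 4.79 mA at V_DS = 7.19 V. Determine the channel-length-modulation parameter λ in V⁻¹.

With V_GS fixed, I_D ∝ (1 + λ V_DS) in saturation, so I_D2/I_D1 = (1 + λ V_DS2)/(1 + λ V_DS1).
4.79/4.08 = 1.174 = (1 + 7.19 λ)/(1 + 2.33 λ).
Solving: λ (I_D1 V_DS2 − I_D2 V_DS1) = I_D2 − I_D1, so λ = (4.79 − 4.08) / (4.08 × 7.19 − 4.79 × 2.33) = 0.71 / 18.2 = 0.0391 V⁻¹.

λ = 0.0391 V⁻¹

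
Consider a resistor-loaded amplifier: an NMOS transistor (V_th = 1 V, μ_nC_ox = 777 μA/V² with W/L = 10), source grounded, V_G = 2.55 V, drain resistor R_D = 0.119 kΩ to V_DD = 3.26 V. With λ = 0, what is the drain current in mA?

V_GS = V_G = 2.55 V, so V_ov = 2.55 − 1 = 1.55 V.
k_n = μ_nC_ox · (W/L) = 7.77 mA/V².
Assume saturation: I_D = ½ k_n V_ov² = 0.5 × 7.77 × 1.55² = 9.33 mA, giving V_DS = V_DD − I_D R_D = 3.26 − 9.33 × 0.119 = 2.15 V.
V_DS = 2.15 V ≥ V_ov = 1.55 V, confirming saturation.

I_D = 9.33 mA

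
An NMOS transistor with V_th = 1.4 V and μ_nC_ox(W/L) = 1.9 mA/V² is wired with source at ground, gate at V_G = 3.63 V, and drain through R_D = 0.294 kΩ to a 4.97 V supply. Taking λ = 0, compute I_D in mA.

V_GS = V_G = 3.63 V, so V_ov = 3.63 − 1.4 = 2.23 V.
Assume saturation: I_D = ½ k_n V_ov² = 0.5 × 1.9 × 2.23² = 4.72 mA, giving V_DS = V_DD − I_D R_D = 4.97 − 4.72 × 0.294 = 3.58 V.
V_DS = 3.58 V ≥ V_ov = 2.23 V, confirming saturation.

I_D = 4.72 mA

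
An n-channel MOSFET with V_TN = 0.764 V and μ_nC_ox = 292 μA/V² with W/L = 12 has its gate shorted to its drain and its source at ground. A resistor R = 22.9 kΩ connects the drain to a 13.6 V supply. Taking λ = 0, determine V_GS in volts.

With gate tied to drain, V_GS = V_DS ≥ V_GS − V_TN, so the device is in saturation.
k_n = μ_nC_ox · (W/L) = 3.504 mA/V².
KCL at the drain: ½ k_n (V_GS − V_TN)² = (V_DD − V_GS)/R.
Let x = V_GS − 0.764. Then 40.1 x² + x − 12.84 = 0, giving x = 0.553 V (positive root), so V_GS = 1.32 V.
I_D = (V_DD − V_GS)/R = (13.6 − 1.32) / 22.9 = 0.536 mA.

V_GS = 1.32 V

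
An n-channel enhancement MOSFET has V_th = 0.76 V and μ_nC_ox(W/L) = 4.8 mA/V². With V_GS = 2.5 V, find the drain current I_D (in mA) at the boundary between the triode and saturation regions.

I_D = 7.27 mA

At the boundary V_DS = V_ov = V_GS − V_th = 2.5 − 0.76 = 1.74 V.
I_D = ½ k_n V_ov² = 0.5 × 4.8 × 1.74² = 7.27 mA.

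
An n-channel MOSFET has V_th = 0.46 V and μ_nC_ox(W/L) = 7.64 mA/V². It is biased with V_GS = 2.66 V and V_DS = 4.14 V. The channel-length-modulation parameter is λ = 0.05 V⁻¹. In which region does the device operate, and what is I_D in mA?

Saturation; I_D = 22.3 mA

V_ov = V_GS − V_th = 2.66 − 0.46 = 2.2 V.
Since V_DS = 4.14 V ≥ V_ov = 2.2 V, the device is in saturation.
I_D = ½ k_n V_ov² (1 + λ V_DS) = 0.5 × 7.64 × 2.2² × (1 + 0.05 × 4.14) = 22.3 mA.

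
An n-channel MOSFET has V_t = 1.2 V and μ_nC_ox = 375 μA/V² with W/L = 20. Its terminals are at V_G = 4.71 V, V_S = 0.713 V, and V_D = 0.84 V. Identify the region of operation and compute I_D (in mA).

V_GS = V_G − V_S = 4.71 − 0.713 = 4 V; V_DS = V_D − V_S = 0.84 − 0.713 = 0.127 V.
k_n = μ_nC_ox · (W/L) = 7.5 mA/V².
V_ov = V_GS − V_t = 4 − 1.2 = 2.8 V.
Since V_DS = 0.127 V < V_ov = 2.8 V, the device is in the triode region.
I_D = k_n [V_ov · V_DS − ½ V_DS²] = 7.5 × [2.8 × 0.127 − 0.5 × 0.127²] = 2.6 mA.

Triode; I_D = 2.60 mA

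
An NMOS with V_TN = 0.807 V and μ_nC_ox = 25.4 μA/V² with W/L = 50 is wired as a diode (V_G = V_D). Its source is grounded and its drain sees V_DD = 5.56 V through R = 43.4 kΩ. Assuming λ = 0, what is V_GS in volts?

V_GS = 1.20 V

With gate tied to drain, V_GS = V_DS ≥ V_GS − V_TN, so the device is in saturation.
k_n = μ_nC_ox · (W/L) = 1.27 mA/V².
KCL at the drain: ½ k_n (V_GS − V_TN)² = (V_DD − V_GS)/R.
Let x = V_GS − 0.807. Then 27.6 x² + x − 4.753 = 0, giving x = 0.398 V (positive root), so V_GS = 1.2 V.
I_D = (V_DD − V_GS)/R = (5.56 − 1.2) / 43.4 = 0.1 mA.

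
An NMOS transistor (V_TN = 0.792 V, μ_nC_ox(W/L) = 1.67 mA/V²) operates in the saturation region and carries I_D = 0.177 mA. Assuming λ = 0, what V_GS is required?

In saturation I_D = ½ k_n (V_GS − V_TN)², so V_GS − V_TN = √(2 I_D / k_n) = √(2 × 0.177 / 1.67) = 0.46 V.
V_GS = 0.792 + 0.46 = 1.25 V.

V_GS = 1.25 V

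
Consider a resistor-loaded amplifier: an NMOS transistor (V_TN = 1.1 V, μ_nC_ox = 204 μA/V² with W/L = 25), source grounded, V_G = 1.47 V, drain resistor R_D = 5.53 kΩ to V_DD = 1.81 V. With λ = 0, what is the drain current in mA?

I_D = 0.288 mA

V_GS = V_G = 1.47 V, so V_ov = 1.47 − 1.1 = 0.37 V.
k_n = μ_nC_ox · (W/L) = 5.1 mA/V².
Assume saturation: I_D = ½ k_n V_ov² = 0.5 × 5.1 × 0.37² = 0.349 mA, giving V_DS = V_DD − I_D R_D = 1.81 − 0.349 × 5.53 = -0.12 V.
But -0.12 V < V_ov = 0.37 V, so the device is actually in triode.
In triode I_D = k_n[V_ov V_DS − ½ V_DS²] and I_D = (V_DD − V_DS)/R_D. Equating: 14.1 V_DS² − 11.44 V_DS + 1.81 = 0, giving V_DS = 0.216 V (the root below V_ov).
I_D = (1.81 − 0.216) / 5.53 = 0.288 mA.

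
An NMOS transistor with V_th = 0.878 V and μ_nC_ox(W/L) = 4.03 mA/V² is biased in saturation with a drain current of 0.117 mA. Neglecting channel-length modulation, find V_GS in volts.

V_GS = 1.12 V

In saturation I_D = ½ k_n (V_GS − V_th)², so V_GS − V_th = √(2 I_D / k_n) = √(2 × 0.117 / 4.03) = 0.241 V.
V_GS = 0.878 + 0.241 = 1.12 V.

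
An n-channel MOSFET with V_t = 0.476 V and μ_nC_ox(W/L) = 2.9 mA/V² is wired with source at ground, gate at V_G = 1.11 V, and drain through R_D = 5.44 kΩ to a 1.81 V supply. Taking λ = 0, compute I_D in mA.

V_GS = V_G = 1.11 V, so V_ov = 1.11 − 0.476 = 0.634 V.
Assume saturation: I_D = ½ k_n V_ov² = 0.5 × 2.9 × 0.634² = 0.583 mA, giving V_DS = V_DD − I_D R_D = 1.81 − 0.583 × 5.44 = -1.36 V.
But -1.36 V < V_ov = 0.634 V, so the device is actually in triode.
In triode I_D = k_n[V_ov V_DS − ½ V_DS²] and I_D = (V_DD − V_DS)/R_D. Equating: 7.89 V_DS² − 11 V_DS + 1.81 = 0, giving V_DS = 0.191 V (the root below V_ov).
I_D = (1.81 − 0.191) / 5.44 = 0.298 mA.

I_D = 0.298 mA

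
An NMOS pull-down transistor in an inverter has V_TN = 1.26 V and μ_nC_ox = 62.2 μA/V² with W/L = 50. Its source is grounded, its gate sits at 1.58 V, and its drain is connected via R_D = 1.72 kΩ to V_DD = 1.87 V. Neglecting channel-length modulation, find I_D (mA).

V_GS = V_G = 1.58 V, so V_ov = 1.58 − 1.26 = 0.32 V.
k_n = μ_nC_ox · (W/L) = 3.11 mA/V².
Assume saturation: I_D = ½ k_n V_ov² = 0.5 × 3.11 × 0.32² = 0.159 mA, giving V_DS = V_DD − I_D R_D = 1.87 − 0.159 × 1.72 = 1.6 V.
V_DS = 1.6 V ≥ V_ov = 0.32 V, confirming saturation.

I_D = 0.159 mA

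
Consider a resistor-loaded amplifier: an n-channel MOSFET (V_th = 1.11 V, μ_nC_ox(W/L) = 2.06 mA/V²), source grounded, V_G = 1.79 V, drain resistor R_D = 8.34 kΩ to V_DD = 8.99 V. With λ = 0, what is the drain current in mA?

V_GS = V_G = 1.79 V, so V_ov = 1.79 − 1.11 = 0.68 V.
Assume saturation: I_D = ½ k_n V_ov² = 0.5 × 2.06 × 0.68² = 0.476 mA, giving V_DS = V_DD − I_D R_D = 8.99 − 0.476 × 8.34 = 5.02 V.
V_DS = 5.02 V ≥ V_ov = 0.68 V, confirming saturation.

I_D = 0.476 mA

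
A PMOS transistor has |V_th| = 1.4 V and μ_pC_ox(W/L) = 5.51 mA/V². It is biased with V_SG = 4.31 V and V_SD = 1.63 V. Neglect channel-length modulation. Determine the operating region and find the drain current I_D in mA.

Triode; I_D = 18.8 mA

V_ov = V_SG − |V_th| = 4.31 − 1.4 = 2.91 V.
Since V_SD = 1.63 V < V_ov = 2.91 V, the device is in the triode region.
I_D = k_p [V_ov · V_SD − ½ V_SD²] = 5.51 × [2.91 × 1.63 − 0.5 × 1.63²] = 18.8 mA.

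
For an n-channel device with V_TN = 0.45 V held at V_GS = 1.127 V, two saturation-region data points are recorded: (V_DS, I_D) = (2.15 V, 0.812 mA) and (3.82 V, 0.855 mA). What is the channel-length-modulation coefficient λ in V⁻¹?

With V_GS fixed, I_D ∝ (1 + λ V_DS) in saturation, so I_D2/I_D1 = (1 + λ V_DS2)/(1 + λ V_DS1).
0.855/0.812 = 1.053 = (1 + 3.82 λ)/(1 + 2.15 λ).
Solving: λ (I_D1 V_DS2 − I_D2 V_DS1) = I_D2 − I_D1, so λ = (0.855 − 0.812) / (0.812 × 3.82 − 0.855 × 2.15) = 0.043 / 1.26 = 0.034 V⁻¹.

λ = 0.0340 V⁻¹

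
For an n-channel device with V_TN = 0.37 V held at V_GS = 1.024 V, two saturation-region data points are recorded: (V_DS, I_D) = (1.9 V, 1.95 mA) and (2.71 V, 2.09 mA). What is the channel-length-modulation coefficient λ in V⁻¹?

With V_GS fixed, I_D ∝ (1 + λ V_DS) in saturation, so I_D2/I_D1 = (1 + λ V_DS2)/(1 + λ V_DS1).
2.09/1.95 = 1.072 = (1 + 2.71 λ)/(1 + 1.9 λ).
Solving: λ (I_D1 V_DS2 − I_D2 V_DS1) = I_D2 − I_D1, so λ = (2.09 − 1.95) / (1.95 × 2.71 − 2.09 × 1.9) = 0.14 / 1.31 = 0.107 V⁻¹.

λ = 0.107 V⁻¹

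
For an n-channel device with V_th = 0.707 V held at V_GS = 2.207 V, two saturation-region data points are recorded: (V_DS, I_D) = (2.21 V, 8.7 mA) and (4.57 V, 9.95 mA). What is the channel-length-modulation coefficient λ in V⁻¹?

λ = 0.0703 V⁻¹

With V_GS fixed, I_D ∝ (1 + λ V_DS) in saturation, so I_D2/I_D1 = (1 + λ V_DS2)/(1 + λ V_DS1).
9.95/8.7 = 1.144 = (1 + 4.57 λ)/(1 + 2.21 λ).
Solving: λ (I_D1 V_DS2 − I_D2 V_DS1) = I_D2 − I_D1, so λ = (9.95 − 8.7) / (8.7 × 4.57 − 9.95 × 2.21) = 1.25 / 17.8 = 0.0703 V⁻¹.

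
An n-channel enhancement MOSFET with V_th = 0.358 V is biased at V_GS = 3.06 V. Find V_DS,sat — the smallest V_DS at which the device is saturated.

The boundary between triode and saturation is V_DS = V_GS − V_th = V_ov.
V_ov = 3.06 − 0.358 = 2.7 V.

V_DS,sat = 2.70 V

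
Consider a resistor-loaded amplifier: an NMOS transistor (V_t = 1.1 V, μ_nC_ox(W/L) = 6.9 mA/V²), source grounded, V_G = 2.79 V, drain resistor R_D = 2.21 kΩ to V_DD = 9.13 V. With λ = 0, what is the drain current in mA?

I_D = 3.96 mA

V_GS = V_G = 2.79 V, so V_ov = 2.79 − 1.1 = 1.69 V.
Assume saturation: I_D = ½ k_n V_ov² = 0.5 × 6.9 × 1.69² = 9.85 mA, giving V_DS = V_DD − I_D R_D = 9.13 − 9.85 × 2.21 = -12.6 V.
But -12.6 V < V_ov = 1.69 V, so the device is actually in triode.
In triode I_D = k_n[V_ov V_DS − ½ V_DS²] and I_D = (V_DD − V_DS)/R_D. Equating: 7.62 V_DS² − 26.77 V_DS + 9.13 = 0, giving V_DS = 0.383 V (the root below V_ov).
I_D = (9.13 − 0.383) / 2.21 = 3.96 mA.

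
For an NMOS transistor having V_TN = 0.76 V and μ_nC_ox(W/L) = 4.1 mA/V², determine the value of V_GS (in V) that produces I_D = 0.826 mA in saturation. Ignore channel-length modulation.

In saturation I_D = ½ k_n (V_GS − V_TN)², so V_GS − V_TN = √(2 I_D / k_n) = √(2 × 0.826 / 4.1) = 0.635 V.
V_GS = 0.76 + 0.635 = 1.39 V.

V_GS = 1.39 V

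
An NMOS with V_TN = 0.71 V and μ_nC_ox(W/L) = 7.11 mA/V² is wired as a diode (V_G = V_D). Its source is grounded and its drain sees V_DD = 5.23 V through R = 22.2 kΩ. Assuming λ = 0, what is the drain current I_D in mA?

I_D = 0.193 mA

With gate tied to drain, V_GS = V_DS ≥ V_GS − V_TN, so the device is in saturation.
KCL at the drain: ½ k_n (V_GS − V_TN)² = (V_DD − V_GS)/R.
Let x = V_GS − 0.71. Then 78.9 x² + x − 4.52 = 0, giving x = 0.233 V (positive root), so V_GS = 0.943 V.
I_D = (V_DD − V_GS)/R = (5.23 − 0.943) / 22.2 = 0.193 mA.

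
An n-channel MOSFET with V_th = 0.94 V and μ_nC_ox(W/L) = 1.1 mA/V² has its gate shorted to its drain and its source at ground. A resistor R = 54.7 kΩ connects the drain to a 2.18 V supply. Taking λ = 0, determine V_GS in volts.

With gate tied to drain, V_GS = V_DS ≥ V_GS − V_th, so the device is in saturation.
KCL at the drain: ½ k_n (V_GS − V_th)² = (V_DD − V_GS)/R.
Let x = V_GS − 0.94. Then 30.1 x² + x − 1.24 = 0, giving x = 0.187 V (positive root), so V_GS = 1.13 V.
I_D = (V_DD − V_GS)/R = (2.18 − 1.13) / 54.7 = 0.0192 mA.

V_GS = 1.13 V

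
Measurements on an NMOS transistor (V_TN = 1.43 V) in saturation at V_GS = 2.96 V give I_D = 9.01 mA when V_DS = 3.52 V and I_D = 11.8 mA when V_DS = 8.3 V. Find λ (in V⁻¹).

λ = 0.0839 V⁻¹

With V_GS fixed, I_D ∝ (1 + λ V_DS) in saturation, so I_D2/I_D1 = (1 + λ V_DS2)/(1 + λ V_DS1).
11.8/9.01 = 1.31 = (1 + 8.3 λ)/(1 + 3.52 λ).
Solving: λ (I_D1 V_DS2 − I_D2 V_DS1) = I_D2 − I_D1, so λ = (11.8 − 9.01) / (9.01 × 8.3 − 11.8 × 3.52) = 2.79 / 33.2 = 0.0839 V⁻¹.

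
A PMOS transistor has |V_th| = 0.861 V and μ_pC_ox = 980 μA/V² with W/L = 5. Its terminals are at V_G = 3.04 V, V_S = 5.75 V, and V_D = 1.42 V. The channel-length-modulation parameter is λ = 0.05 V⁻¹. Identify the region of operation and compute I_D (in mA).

Saturation; I_D = 10.2 mA

V_SG = V_S − V_G = 5.75 − 3.04 = 2.71 V; V_SD = V_S − V_D = 5.75 − 1.42 = 4.33 V.
k_p = μ_pC_ox · (W/L) = 4.9 mA/V².
V_ov = V_SG − |V_th| = 2.71 − 0.861 = 1.85 V.
Since V_SD = 4.33 V ≥ V_ov = 1.85 V, the device is in saturation.
I_D = ½ k_p V_ov² (1 + λ V_SD) = 0.5 × 4.9 × 1.85² × (1 + 0.05 × 4.33) = 10.2 mA.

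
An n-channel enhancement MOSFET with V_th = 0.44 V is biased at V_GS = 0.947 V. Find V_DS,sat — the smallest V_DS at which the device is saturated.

V_DS,sat = 0.507 V

The boundary between triode and saturation is V_DS = V_GS − V_th = V_ov.
V_ov = 0.947 − 0.44 = 0.507 V.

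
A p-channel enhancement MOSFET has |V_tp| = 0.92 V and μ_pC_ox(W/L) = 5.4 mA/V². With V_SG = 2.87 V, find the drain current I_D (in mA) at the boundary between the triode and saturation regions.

I_D = 10.3 mA

At the boundary V_SD = V_ov = V_SG − |V_tp| = 2.87 − 0.92 = 1.95 V.
I_D = ½ k_p V_ov² = 0.5 × 5.4 × 1.95² = 10.3 mA.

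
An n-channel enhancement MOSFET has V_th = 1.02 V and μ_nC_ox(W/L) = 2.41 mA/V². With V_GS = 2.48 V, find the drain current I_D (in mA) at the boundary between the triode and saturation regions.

At the boundary V_DS = V_ov = V_GS − V_th = 2.48 − 1.02 = 1.46 V.
I_D = ½ k_n V_ov² = 0.5 × 2.41 × 1.46² = 2.57 mA.

I_D = 2.57 mA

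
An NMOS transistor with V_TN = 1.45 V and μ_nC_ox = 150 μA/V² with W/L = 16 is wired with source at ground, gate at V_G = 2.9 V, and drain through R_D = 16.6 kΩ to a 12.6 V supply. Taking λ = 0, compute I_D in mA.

V_GS = V_G = 2.9 V, so V_ov = 2.9 − 1.45 = 1.45 V.
k_n = μ_nC_ox · (W/L) = 2.4 mA/V².
Assume saturation: I_D = ½ k_n V_ov² = 0.5 × 2.4 × 1.45² = 2.52 mA, giving V_DS = V_DD − I_D R_D = 12.6 − 2.52 × 16.6 = -29.3 V.
But -29.3 V < V_ov = 1.45 V, so the device is actually in triode.
In triode I_D = k_n[V_ov V_DS − ½ V_DS²] and I_D = (V_DD − V_DS)/R_D. Equating: 19.9 V_DS² − 58.77 V_DS + 12.6 = 0, giving V_DS = 0.233 V (the root below V_ov).
I_D = (12.6 − 0.233) / 16.6 = 0.745 mA.

I_D = 0.745 mA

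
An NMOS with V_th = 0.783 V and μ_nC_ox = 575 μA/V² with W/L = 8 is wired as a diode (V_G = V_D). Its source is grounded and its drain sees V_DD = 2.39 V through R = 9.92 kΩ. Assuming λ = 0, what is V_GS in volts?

With gate tied to drain, V_GS = V_DS ≥ V_GS − V_th, so the device is in saturation.
k_n = μ_nC_ox · (W/L) = 4.6 mA/V².
KCL at the drain: ½ k_n (V_GS − V_th)² = (V_DD − V_GS)/R.
Let x = V_GS − 0.783. Then 22.8 x² + x − 1.607 = 0, giving x = 0.244 V (positive root), so V_GS = 1.03 V.
I_D = (V_DD − V_GS)/R = (2.39 − 1.03) / 9.92 = 0.137 mA.

V_GS = 1.03 V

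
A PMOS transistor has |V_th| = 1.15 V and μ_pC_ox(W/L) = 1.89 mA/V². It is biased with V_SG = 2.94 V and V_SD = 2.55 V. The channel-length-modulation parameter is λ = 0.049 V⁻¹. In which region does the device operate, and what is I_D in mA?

V_ov = V_SG − |V_th| = 2.94 − 1.15 = 1.79 V.
Since V_SD = 2.55 V ≥ V_ov = 1.79 V, the device is in saturation.
I_D = ½ k_p V_ov² (1 + λ V_SD) = 0.5 × 1.89 × 1.79² × (1 + 0.049 × 2.55) = 3.41 mA.

Saturation; I_D = 3.41 mA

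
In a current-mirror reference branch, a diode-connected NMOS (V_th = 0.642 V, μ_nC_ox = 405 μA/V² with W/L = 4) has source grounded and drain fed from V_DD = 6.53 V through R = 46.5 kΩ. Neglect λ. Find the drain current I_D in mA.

With gate tied to drain, V_GS = V_DS ≥ V_GS − V_th, so the device is in saturation.
k_n = μ_nC_ox · (W/L) = 1.62 mA/V².
KCL at the drain: ½ k_n (V_GS − V_th)² = (V_DD − V_GS)/R.
Let x = V_GS − 0.642. Then 37.7 x² + x − 5.888 = 0, giving x = 0.382 V (positive root), so V_GS = 1.02 V.
I_D = (V_DD − V_GS)/R = (6.53 − 1.02) / 46.5 = 0.118 mA.

I_D = 0.118 mA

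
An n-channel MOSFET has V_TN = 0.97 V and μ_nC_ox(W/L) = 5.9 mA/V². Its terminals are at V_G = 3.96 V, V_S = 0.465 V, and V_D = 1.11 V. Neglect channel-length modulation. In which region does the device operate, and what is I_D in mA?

V_GS = V_G − V_S = 3.96 − 0.465 = 3.5 V; V_DS = V_D − V_S = 1.11 − 0.465 = 0.645 V.
V_ov = V_GS − V_TN = 3.5 − 0.97 = 2.53 V.
Since V_DS = 0.645 V < V_ov = 2.53 V, the device is in the triode region.
I_D = k_n [V_ov · V_DS − ½ V_DS²] = 5.9 × [2.53 × 0.645 − 0.5 × 0.645²] = 8.38 mA.

Triode; I_D = 8.38 mA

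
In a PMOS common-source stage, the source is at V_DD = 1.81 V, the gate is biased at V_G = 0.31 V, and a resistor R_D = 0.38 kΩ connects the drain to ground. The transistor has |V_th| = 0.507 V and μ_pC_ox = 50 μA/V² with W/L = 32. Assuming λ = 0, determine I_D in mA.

V_SG = V_DD − V_G = 1.81 − 0.31 = 1.5 V, so V_ov = 1.5 − 0.507 = 0.993 V.
k_p = μ_pC_ox · (W/L) = 1.6 mA/V².
Assume saturation: I_D = ½ k_p V_ov² = 0.5 × 1.6 × 0.993² = 0.789 mA, giving V_SD = V_DD − I_D R_D = 1.81 − 0.789 × 0.38 = 1.51 V.
V_SD = 1.51 V ≥ V_ov = 0.993 V, confirming saturation.

I_D = 0.789 mA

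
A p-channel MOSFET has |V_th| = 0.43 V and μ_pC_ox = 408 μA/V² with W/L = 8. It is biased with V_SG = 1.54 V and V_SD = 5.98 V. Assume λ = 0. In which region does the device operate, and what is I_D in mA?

Saturation; I_D = 2.01 mA

k_p = μ_pC_ox · (W/L) = 3.264 mA/V².
V_ov = V_SG − |V_th| = 1.54 − 0.43 = 1.11 V.
Since V_SD = 5.98 V ≥ V_ov = 1.11 V, the device is in saturation.
I_D = ½ k_p V_ov² = 0.5 × 3.264 × 1.11² = 2.01 mA.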